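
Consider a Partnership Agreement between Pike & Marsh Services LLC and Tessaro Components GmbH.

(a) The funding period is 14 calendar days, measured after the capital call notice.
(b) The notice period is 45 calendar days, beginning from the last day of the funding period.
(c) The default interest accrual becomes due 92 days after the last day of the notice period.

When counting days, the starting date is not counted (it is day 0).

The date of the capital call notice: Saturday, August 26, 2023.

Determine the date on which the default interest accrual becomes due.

January 24, 2024

Adding 14 calendar days to August 26, 2023 gives September 9, 2023, which is the last day of the funding period.
Adding 45 calendar days to September 9, 2023 gives October 24, 2023, which is the last day of the notice period.
The date on which the default interest accrual becomes due: 92 calendar days after October 24, 2023 is January 24, 2024.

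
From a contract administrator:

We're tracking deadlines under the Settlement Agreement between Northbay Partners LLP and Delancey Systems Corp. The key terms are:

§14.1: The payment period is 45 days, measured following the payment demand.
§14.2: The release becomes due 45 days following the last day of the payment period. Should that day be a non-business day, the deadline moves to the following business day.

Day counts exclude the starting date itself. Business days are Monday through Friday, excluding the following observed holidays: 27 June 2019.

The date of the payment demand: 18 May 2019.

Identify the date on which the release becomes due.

16 August 2019

The last day of the payment period: 45 calendar days after 18 May 2019 is 2 July 2019.
Adding 45 calendar days to 2 July 2019 gives 16 August 2019, which is the date on which the release becomes due. 16 August 2019 is a Friday and is not a listed holiday, so no roll-forward applies.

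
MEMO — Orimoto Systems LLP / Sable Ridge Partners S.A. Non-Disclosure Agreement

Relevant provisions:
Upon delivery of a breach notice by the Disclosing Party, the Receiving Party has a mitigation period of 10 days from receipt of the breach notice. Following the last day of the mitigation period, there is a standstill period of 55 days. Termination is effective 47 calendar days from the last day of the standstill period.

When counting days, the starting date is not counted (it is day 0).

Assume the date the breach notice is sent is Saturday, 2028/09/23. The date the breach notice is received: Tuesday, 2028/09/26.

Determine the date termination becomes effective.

2029/01/16

Adding 10 calendar days to 2028/09/26 gives 2028/10/06, which is the last day of the mitigation period.
The last day of the standstill period: 2028/10/06 + 55 days = 2028/11/30.
Adding 47 calendar days to 2028/11/30 gives 2029/01/16, which is the date termination becomes effective.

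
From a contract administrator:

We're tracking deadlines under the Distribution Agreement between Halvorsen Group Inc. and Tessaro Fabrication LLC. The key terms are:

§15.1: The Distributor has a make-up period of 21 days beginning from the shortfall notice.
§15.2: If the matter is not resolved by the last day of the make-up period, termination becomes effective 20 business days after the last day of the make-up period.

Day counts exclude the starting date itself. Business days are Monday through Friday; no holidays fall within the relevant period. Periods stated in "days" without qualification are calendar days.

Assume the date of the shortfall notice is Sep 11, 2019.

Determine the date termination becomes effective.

Oct 30, 2019

Adding 21 calendar days to Sep 11, 2019 gives Oct 2, 2019, which is the last day of the make-up period.
The date termination becomes effective: counting 20 business days from Wednesday, Oct 2, 2019 (Oct 3, Oct 4, Oct 7, Oct 8, …, Oct 28, Oct 29, Oct 30, skipping weekends) reaches Wednesday, Oct 30, 2019.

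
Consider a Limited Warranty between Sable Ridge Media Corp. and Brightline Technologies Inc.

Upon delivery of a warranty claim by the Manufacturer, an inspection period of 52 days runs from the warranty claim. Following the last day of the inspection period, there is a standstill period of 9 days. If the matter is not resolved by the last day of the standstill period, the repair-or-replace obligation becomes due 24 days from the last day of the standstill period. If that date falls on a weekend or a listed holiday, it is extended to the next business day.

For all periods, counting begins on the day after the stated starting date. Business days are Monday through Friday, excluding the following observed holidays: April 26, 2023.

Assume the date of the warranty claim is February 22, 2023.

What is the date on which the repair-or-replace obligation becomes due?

May 18, 2023

The last day of the inspection period: 52 calendar days after February 22, 2023 is April 15, 2023.
The last day of the standstill period: 9 calendar days after April 15, 2023 is April 24, 2023.
The date on which the repair-or-replace obligation becomes due: April 24, 2023 + 24 days = May 18, 2023. May 18, 2023 is a Thursday and is not a listed holiday, so no roll-forward applies.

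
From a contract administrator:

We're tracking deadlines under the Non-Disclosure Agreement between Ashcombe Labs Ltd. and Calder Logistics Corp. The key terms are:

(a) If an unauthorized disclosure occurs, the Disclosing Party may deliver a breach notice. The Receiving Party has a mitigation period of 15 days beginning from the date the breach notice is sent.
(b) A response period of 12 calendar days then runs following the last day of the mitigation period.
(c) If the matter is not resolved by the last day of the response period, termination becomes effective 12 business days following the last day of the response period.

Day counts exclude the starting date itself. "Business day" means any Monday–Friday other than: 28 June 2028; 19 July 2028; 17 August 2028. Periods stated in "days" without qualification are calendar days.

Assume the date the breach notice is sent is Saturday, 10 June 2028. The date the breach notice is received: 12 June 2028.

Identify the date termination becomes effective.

The last day of the mitigation period: 15 calendar days after 10 June 2028 is 25 June 2028.
Adding 12 calendar days to 25 June 2028 gives 7 July 2028, which is the last day of the response period.
From Friday, 7 July 2028, 12 business days (Jul 10, Jul 11, Jul 12, Jul 13, …, Jul 24, Jul 25, Jul 26, skipping weekends and the listed holiday on Jul 19) brings us to Wednesday, 26 July 2028, which is the date termination becomes effective.

26 July 2028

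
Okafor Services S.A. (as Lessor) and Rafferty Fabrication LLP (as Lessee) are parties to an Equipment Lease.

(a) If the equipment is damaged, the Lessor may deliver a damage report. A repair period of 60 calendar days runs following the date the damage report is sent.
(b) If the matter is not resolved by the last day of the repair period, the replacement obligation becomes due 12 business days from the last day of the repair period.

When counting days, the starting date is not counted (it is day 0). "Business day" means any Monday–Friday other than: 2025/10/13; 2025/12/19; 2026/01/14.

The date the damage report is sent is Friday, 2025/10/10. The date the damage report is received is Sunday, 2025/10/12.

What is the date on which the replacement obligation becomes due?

2025/12/26

The last day of the repair period: 2025/10/10 + 60 days = 2025/12/09.
The date on which the replacement obligation becomes due: counting 12 business days from Tuesday, 2025/12/09 (Dec 10, Dec 11, Dec 12, Dec 15, …, Dec 24, Dec 25, Dec 26, skipping weekends and the listed holiday on Dec 19) reaches Friday, 2025/12/26.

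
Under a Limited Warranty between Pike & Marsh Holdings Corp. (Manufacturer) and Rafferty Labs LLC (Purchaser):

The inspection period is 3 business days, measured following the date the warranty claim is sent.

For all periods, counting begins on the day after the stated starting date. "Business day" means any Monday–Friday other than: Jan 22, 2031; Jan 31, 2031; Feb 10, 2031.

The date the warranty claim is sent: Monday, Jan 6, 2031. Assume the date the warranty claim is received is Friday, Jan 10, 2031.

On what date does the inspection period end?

The last day of the inspection period: 3 business days after Monday, Jan 6, 2031, skipping weekends — Jan 7, Jan 8, Jan 9 — lands on Thursday, Jan 9, 2031.

Jan 9, 2031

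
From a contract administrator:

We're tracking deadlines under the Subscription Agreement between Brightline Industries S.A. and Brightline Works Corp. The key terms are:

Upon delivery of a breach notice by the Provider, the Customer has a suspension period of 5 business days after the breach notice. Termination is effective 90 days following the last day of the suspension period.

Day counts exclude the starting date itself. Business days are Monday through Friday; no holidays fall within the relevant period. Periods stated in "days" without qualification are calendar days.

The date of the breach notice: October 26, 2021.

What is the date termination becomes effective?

The last day of the suspension period: counting 5 business days from Tuesday, October 26, 2021 (Oct 27, Oct 28, Oct 29, Nov 1, Nov 2, skipping weekends) reaches Tuesday, November 2, 2021.
Adding 90 calendar days to November 2, 2021 gives January 31, 2022, which is the date termination becomes effective.

January 31, 2022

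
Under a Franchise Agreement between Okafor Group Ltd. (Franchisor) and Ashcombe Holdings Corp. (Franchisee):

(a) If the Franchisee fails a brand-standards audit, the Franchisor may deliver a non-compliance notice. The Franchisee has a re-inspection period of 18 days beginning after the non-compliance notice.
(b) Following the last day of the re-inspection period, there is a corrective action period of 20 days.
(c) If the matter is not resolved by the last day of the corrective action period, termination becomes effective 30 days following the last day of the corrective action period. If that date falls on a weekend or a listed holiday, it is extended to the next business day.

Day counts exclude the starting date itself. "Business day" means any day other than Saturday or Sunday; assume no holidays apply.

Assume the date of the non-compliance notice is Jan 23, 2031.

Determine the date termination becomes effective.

Adding 18 calendar days to Jan 23, 2031 gives Feb 10, 2031, which is the last day of the re-inspection period.
The last day of the corrective action period: Feb 10, 2031 + 20 days = Mar 2, 2031.
The date termination becomes effective: 30 calendar days after Mar 2, 2031 is Apr 1, 2031. Apr 1, 2031 is a Tuesday, so no roll-forward applies.

Apr 1, 2031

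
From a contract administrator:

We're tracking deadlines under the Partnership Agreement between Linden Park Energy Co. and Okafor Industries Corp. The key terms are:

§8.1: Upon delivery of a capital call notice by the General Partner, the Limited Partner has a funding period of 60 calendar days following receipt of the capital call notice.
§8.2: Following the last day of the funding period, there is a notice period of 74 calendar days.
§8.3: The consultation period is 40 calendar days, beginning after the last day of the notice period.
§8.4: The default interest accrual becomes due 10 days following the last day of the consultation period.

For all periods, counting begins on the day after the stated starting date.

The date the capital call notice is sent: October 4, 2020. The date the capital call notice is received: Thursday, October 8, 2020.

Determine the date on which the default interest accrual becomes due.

The last day of the funding period: October 8, 2020 + 60 days = December 7, 2020.
Adding 74 calendar days to December 7, 2020 gives February 19, 2021, which is the last day of the notice period.
The last day of the consultation period: February 19, 2021 + 40 days = March 31, 2021.
The date on which the default interest accrual becomes due: March 31, 2021 + 10 days = April 10, 2021.

April 10, 2021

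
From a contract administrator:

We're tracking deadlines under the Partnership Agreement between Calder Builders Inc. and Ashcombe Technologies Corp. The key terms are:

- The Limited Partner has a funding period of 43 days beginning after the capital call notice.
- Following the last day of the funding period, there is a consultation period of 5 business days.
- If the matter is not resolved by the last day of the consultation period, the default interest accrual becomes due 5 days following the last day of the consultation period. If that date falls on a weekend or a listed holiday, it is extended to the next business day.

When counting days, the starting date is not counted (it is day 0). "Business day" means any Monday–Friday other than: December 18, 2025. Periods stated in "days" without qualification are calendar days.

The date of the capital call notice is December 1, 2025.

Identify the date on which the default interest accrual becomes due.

January 26, 2026

The last day of the funding period: 43 calendar days after December 1, 2025 is January 13, 2026.
The last day of the consultation period: counting 5 business days from Tuesday, January 13, 2026 (Jan 14, Jan 15, Jan 16, Jan 19, Jan 20, skipping weekends) reaches Tuesday, January 20, 2026.
Adding 5 calendar days to January 20, 2026 gives January 25, 2026, which is the date on which the default interest accrual becomes due. That falls on a Sunday, so it rolls to the next business day, Monday, January 26, 2026.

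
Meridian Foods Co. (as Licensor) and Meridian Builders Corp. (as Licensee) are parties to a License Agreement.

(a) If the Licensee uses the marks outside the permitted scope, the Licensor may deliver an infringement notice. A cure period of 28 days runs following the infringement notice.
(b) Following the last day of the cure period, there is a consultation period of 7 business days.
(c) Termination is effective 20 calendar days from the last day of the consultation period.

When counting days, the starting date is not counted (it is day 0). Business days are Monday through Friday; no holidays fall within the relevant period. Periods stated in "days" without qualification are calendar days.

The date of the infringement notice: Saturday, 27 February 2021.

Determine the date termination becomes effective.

26 April 2021

The last day of the cure period: 27 February 2021 + 28 days = 27 March 2021.
The last day of the consultation period: 7 business days after Saturday, 27 March 2021, skipping weekends — Mar 29, Mar 30, Mar 31, Apr 1, Apr 2, Apr 5, Apr 6 — lands on Tuesday, 6 April 2021.
The date termination becomes effective: 6 April 2021 + 20 days = 26 April 2021.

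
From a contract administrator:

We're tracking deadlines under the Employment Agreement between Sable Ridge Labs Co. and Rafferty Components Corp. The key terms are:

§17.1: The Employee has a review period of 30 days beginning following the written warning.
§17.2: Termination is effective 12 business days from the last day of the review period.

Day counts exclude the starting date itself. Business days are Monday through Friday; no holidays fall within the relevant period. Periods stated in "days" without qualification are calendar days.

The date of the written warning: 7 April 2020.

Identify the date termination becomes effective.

25 May 2020

Adding 30 calendar days to 7 April 2020 gives 7 May 2020, which is the last day of the review period.
From Thursday, 7 May 2020, 12 business days (May 8, May 11, May 12, May 13, …, May 21, May 22, May 25, skipping weekends) brings us to Monday, 25 May 2020, which is the date termination becomes effective.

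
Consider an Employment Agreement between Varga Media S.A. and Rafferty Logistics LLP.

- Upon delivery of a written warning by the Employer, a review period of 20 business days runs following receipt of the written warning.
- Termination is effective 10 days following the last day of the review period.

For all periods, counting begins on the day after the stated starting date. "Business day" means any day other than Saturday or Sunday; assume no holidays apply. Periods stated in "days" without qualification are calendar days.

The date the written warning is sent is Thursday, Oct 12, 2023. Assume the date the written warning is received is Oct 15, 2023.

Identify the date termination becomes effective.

Nov 20, 2023

From Sunday, Oct 15, 2023, 20 business days (Oct 16, Oct 17, Oct 18, Oct 19, …, Nov 8, Nov 9, Nov 10, skipping weekends) brings us to Friday, Nov 10, 2023, which is the last day of the review period.
Adding 10 calendar days to Nov 10, 2023 gives Nov 20, 2023, which is the date termination becomes effective.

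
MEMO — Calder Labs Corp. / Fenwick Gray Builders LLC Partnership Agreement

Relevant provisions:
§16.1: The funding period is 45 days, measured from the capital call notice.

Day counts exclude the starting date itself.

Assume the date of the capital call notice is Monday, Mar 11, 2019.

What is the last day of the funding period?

Apr 25, 2019

The last day of the funding period: 45 calendar days after Mar 11, 2019 is Apr 25, 2019.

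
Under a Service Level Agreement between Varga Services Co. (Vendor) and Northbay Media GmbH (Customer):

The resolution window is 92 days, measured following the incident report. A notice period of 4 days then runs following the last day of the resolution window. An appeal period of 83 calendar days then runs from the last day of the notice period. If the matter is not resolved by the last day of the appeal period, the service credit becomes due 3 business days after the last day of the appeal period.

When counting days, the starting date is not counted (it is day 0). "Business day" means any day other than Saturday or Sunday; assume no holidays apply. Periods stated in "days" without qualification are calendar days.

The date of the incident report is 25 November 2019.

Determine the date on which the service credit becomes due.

27 May 2020

The last day of the resolution window: 25 November 2019 + 92 days = 25 February 2020.
Adding 4 calendar days to 25 February 2020 gives 29 February 2020, which is the last day of the notice period.
Adding 83 calendar days to 29 February 2020 gives 22 May 2020, which is the last day of the appeal period.
From Friday, 22 May 2020, 3 business days (May 25, May 26, May 27, skipping weekends) brings us to Wednesday, 27 May 2020, which is the date on which the service credit becomes due.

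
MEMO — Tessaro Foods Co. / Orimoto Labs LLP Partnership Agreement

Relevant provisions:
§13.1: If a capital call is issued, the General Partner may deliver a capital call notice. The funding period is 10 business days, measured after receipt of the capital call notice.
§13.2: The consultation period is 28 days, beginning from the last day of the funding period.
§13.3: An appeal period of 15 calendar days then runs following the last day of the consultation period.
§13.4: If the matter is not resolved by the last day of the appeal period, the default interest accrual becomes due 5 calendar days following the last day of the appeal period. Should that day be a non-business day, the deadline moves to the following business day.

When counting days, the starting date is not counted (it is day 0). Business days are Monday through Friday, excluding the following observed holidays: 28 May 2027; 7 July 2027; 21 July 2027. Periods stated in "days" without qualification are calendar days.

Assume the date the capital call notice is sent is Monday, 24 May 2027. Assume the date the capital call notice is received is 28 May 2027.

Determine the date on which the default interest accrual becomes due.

From Friday, 28 May 2027, 10 business days (May 31, Jun 1, Jun 2, Jun 3, Jun 4, Jun 7, Jun 8, Jun 9, Jun 10, Jun 11, skipping weekends) brings us to Friday, 11 June 2027, which is the last day of the funding period.
The last day of the consultation period: 11 June 2027 + 28 days = 9 July 2027.
The last day of the appeal period: 15 calendar days after 9 July 2027 is 24 July 2027.
The date on which the default interest accrual becomes due: 24 July 2027 + 5 days = 29 July 2027. 29 July 2027 is a Thursday and is not a listed holiday, so no roll-forward applies.

29 July 2027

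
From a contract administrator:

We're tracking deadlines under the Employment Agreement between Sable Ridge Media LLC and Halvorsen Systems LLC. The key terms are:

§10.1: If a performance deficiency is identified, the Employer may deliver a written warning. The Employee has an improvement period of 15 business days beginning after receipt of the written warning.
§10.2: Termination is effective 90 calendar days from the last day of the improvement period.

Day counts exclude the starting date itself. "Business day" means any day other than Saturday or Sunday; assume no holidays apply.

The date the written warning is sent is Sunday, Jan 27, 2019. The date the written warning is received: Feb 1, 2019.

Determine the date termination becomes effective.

May 23, 2019

The last day of the improvement period: 15 business days after Friday, Feb 1, 2019, skipping weekends — Feb 4, Feb 5, Feb 6, Feb 7, …, Feb 20, Feb 21, Feb 22 — lands on Friday, Feb 22, 2019.
Adding 90 calendar days to Feb 22, 2019 gives May 23, 2019, which is the date termination becomes effective.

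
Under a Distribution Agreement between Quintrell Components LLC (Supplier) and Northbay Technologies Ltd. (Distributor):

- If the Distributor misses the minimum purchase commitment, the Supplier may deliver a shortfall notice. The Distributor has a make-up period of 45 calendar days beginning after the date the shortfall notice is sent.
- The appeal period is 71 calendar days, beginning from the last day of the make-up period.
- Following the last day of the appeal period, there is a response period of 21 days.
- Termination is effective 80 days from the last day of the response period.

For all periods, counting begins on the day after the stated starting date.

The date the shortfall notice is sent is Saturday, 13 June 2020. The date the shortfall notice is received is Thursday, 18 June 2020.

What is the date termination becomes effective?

The last day of the make-up period: 13 June 2020 + 45 days = 28 July 2020.
The last day of the appeal period: 28 July 2020 + 71 days = 7 October 2020.
The last day of the response period: 21 calendar days after 7 October 2020 is 28 October 2020.
The date termination becomes effective: 80 calendar days after 28 October 2020 is 16 January 2021.

16 January 2021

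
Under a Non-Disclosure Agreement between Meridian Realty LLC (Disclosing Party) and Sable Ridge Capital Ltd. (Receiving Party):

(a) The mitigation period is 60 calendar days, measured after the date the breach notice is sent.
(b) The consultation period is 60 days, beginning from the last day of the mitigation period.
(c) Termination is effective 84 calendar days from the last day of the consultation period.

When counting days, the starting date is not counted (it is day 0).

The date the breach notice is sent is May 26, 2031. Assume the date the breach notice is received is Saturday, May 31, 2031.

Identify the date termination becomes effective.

The last day of the mitigation period: 60 calendar days after May 26, 2031 is July 25, 2031.
The last day of the consultation period: 60 calendar days after July 25, 2031 is September 23, 2031.
Adding 84 calendar days to September 23, 2031 gives December 16, 2031, which is the date termination becomes effective.

December 16, 2031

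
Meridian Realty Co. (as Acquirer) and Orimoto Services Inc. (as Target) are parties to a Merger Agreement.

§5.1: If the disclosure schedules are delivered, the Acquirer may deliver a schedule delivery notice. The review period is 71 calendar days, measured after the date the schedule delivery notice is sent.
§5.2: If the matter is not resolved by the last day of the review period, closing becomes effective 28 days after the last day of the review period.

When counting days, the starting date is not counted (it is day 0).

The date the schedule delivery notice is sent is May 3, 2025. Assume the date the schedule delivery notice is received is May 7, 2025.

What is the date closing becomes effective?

Adding 71 calendar days to May 3, 2025 gives Jul 13, 2025, which is the last day of the review period.
The date closing becomes effective: Jul 13, 2025 + 28 days = Aug 10, 2025.

Aug 10, 2025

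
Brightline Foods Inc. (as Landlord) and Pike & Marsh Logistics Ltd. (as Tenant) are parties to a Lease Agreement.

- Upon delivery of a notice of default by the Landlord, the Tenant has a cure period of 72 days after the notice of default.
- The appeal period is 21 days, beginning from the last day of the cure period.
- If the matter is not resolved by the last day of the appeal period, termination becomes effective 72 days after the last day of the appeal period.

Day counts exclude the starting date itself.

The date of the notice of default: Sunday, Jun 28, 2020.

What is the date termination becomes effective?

The last day of the cure period: Jun 28, 2020 + 72 days = Sep 8, 2020.
Adding 21 calendar days to Sep 8, 2020 gives Sep 29, 2020, which is the last day of the appeal period.
Adding 72 calendar days to Sep 29, 2020 gives Dec 10, 2020, which is the date termination becomes effective.

Dec 10, 2020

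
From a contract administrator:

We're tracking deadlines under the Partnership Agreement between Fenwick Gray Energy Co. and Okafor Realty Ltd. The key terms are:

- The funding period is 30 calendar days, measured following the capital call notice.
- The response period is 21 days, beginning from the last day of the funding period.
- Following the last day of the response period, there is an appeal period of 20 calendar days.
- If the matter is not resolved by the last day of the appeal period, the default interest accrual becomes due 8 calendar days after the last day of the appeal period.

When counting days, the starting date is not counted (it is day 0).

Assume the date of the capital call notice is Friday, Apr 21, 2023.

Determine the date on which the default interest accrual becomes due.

Jul 9, 2023

Adding 30 calendar days to Apr 21, 2023 gives May 21, 2023, which is the last day of the funding period.
Adding 21 calendar days to May 21, 2023 gives Jun 11, 2023, which is the last day of the response period.
The last day of the appeal period: Jun 11, 2023 + 20 days = Jul 1, 2023.
The date on which the default interest accrual becomes due: 8 calendar days after Jul 1, 2023 is Jul 9, 2023.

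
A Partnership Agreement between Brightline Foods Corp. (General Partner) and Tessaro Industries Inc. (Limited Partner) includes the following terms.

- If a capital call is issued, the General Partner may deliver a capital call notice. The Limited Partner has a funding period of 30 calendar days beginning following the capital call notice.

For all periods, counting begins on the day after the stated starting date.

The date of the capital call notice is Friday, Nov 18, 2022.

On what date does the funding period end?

Dec 18, 2022

The last day of the funding period: Nov 18, 2022 + 30 days = Dec 18, 2022.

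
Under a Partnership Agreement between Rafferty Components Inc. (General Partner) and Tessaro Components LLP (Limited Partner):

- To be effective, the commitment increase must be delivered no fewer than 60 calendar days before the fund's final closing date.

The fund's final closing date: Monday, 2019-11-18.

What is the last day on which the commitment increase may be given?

Counting back 60 calendar days from 2019-11-18 gives 2019-09-19.

2019-09-19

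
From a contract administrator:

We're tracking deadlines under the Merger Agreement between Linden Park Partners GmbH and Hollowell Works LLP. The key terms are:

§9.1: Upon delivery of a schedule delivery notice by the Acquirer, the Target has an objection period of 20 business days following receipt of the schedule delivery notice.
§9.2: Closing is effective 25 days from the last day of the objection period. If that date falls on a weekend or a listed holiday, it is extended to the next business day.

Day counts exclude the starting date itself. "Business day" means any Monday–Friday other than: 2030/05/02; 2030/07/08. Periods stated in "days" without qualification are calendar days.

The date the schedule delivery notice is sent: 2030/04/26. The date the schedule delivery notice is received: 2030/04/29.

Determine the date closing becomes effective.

2030/06/24

The last day of the objection period: counting 20 business days from Monday, 2030/04/29 (Apr 30, May 1, May 3, May 6, …, May 24, May 27, May 28, skipping weekends and the listed holiday on May 2) reaches Tuesday, 2030/05/28.
The date closing becomes effective: 2030/05/28 + 25 days = 2030/06/22. That falls on a Saturday, so it rolls to the next business day, Monday, 2030/06/24.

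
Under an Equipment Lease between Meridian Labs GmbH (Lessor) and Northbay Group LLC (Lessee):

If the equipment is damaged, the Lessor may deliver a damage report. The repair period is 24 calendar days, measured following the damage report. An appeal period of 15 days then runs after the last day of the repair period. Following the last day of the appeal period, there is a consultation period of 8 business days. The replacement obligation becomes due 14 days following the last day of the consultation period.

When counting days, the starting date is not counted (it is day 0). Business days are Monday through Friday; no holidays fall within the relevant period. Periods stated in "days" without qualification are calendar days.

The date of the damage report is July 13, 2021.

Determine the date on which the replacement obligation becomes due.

September 15, 2021

The last day of the repair period: 24 calendar days after July 13, 2021 is August 6, 2021.
The last day of the appeal period: August 6, 2021 + 15 days = August 21, 2021.
From Saturday, August 21, 2021, 8 business days (Aug 23, Aug 24, Aug 25, Aug 26, Aug 27, Aug 30, Aug 31, Sep 1, skipping weekends) brings us to Wednesday, September 1, 2021, which is the last day of the consultation period.
The date on which the replacement obligation becomes due: September 1, 2021 + 14 days = September 15, 2021.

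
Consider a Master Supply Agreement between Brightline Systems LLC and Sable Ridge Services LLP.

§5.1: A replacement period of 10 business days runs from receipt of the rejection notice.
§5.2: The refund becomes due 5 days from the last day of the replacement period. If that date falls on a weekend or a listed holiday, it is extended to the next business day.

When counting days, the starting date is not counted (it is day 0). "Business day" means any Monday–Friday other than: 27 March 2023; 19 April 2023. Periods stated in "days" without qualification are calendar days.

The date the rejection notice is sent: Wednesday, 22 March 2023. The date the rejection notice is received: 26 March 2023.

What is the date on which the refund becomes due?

The last day of the replacement period: 10 business days after Sunday, 26 March 2023, skipping weekends and the listed holiday on Mar 27 — Mar 28, Mar 29, Mar 30, Mar 31, Apr 3, Apr 4, Apr 5, Apr 6, Apr 7, Apr 10 — lands on Monday, 10 April 2023.
The date on which the refund becomes due: 10 April 2023 + 5 days = 15 April 2023. That falls on a Saturday, so it rolls to the next business day, Monday, 17 April 2023.

17 April 2023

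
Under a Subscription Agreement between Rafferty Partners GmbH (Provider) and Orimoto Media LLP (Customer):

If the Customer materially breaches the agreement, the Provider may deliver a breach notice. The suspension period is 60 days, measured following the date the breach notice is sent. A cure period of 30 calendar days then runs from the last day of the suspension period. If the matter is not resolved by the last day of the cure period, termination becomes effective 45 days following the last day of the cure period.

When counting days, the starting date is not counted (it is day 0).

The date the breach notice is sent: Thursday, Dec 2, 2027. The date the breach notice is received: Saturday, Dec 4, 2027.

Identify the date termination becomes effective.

The last day of the suspension period: Dec 2, 2027 + 60 days = Jan 31, 2028.
The last day of the cure period: 30 calendar days after Jan 31, 2028 is Mar 1, 2028.
Adding 45 calendar days to Mar 1, 2028 gives Apr 15, 2028, which is the date termination becomes effective.

Apr 15, 2028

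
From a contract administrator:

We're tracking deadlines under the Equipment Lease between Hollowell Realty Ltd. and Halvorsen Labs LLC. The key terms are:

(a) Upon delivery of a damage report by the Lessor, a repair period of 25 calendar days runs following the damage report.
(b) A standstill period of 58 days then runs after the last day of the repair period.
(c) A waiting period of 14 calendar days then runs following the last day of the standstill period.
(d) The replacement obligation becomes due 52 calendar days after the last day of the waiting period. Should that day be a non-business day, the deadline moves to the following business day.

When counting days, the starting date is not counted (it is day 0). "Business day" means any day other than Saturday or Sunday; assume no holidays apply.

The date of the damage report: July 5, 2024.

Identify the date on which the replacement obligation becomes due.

December 2, 2024

The last day of the repair period: July 5, 2024 + 25 days = July 30, 2024.
The last day of the standstill period: July 30, 2024 + 58 days = September 26, 2024.
The last day of the waiting period: September 26, 2024 + 14 days = October 10, 2024.
The date on which the replacement obligation becomes due: 52 calendar days after October 10, 2024 is December 1, 2024. That falls on a Sunday, so it rolls to the next business day, Monday, December 2, 2024.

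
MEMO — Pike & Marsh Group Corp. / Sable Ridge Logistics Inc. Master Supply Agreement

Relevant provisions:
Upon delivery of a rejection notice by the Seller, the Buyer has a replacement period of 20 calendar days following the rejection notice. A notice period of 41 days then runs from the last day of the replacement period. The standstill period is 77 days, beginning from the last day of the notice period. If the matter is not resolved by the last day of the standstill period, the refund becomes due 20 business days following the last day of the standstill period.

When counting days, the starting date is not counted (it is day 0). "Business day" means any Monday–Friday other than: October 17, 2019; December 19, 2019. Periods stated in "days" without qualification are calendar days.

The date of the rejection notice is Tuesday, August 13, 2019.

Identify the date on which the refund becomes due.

January 24, 2020

The last day of the replacement period: 20 calendar days after August 13, 2019 is September 2, 2019.
Adding 41 calendar days to September 2, 2019 gives October 13, 2019, which is the last day of the notice period.
The last day of the standstill period: October 13, 2019 + 77 days = December 29, 2019.
The date on which the refund becomes due: 20 business days after Sunday, December 29, 2019, skipping weekends — Dec 30, Dec 31, Jan 1, Jan 2, …, Jan 22, Jan 23, Jan 24 — lands on Friday, January 24, 2020.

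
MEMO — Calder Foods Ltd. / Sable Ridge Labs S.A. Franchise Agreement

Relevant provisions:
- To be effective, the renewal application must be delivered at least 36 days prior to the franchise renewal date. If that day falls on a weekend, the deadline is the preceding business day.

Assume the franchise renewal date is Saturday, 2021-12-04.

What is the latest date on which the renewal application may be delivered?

Counting back 36 calendar days from 2021-12-04 gives 2021-10-29. That is a Friday, so no adjustment is needed.

2021-10-29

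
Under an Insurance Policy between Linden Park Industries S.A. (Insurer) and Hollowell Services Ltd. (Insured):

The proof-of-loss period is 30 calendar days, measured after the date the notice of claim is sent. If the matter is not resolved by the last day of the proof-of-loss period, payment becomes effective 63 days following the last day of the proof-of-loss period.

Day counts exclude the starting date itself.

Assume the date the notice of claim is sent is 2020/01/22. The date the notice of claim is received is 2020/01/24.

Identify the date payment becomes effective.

Adding 30 calendar days to 2020/01/22 gives 2020/02/21, which is the last day of the proof-of-loss period.
Adding 63 calendar days to 2020/02/21 gives 2020/04/24, which is the date payment becomes effective.

2020/04/24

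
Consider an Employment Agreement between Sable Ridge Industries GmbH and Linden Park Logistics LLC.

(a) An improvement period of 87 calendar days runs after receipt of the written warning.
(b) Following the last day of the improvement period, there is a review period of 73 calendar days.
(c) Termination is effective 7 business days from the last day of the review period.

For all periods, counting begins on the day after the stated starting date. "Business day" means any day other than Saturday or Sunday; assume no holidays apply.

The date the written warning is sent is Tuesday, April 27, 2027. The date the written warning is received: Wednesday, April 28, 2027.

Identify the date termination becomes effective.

Adding 87 calendar days to April 28, 2027 gives July 24, 2027, which is the last day of the improvement period.
The last day of the review period: July 24, 2027 + 73 days = October 5, 2027.
From Tuesday, October 5, 2027, 7 business days (Oct 6, Oct 7, Oct 8, Oct 11, Oct 12, Oct 13, Oct 14, skipping weekends) brings us to Thursday, October 14, 2027, which is the date termination becomes effective.

October 14, 2027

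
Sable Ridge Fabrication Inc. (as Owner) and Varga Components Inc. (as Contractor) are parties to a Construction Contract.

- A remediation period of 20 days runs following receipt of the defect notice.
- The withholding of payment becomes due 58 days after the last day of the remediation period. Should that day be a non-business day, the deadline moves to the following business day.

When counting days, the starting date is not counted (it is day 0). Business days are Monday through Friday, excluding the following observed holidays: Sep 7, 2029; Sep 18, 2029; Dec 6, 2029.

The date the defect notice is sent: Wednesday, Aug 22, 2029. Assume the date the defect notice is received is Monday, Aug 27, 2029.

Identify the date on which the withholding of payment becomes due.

Nov 13, 2029

The last day of the remediation period: 20 calendar days after Aug 27, 2029 is Sep 16, 2029.
The date on which the withholding of payment becomes due: 58 calendar days after Sep 16, 2029 is Nov 13, 2029. Nov 13, 2029 is a Tuesday and is not a listed holiday, so no roll-forward applies.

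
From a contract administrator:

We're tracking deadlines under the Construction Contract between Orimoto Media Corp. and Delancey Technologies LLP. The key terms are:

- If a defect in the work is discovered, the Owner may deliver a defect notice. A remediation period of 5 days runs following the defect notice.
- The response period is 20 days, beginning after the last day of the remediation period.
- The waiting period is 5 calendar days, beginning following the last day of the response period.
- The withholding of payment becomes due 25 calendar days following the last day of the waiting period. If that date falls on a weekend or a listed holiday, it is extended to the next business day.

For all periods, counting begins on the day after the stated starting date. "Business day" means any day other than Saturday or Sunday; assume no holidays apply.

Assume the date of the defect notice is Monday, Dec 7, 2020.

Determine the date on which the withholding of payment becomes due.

Feb 1, 2021

The last day of the remediation period: 5 calendar days after Dec 7, 2020 is Dec 12, 2020.
The last day of the response period: 20 calendar days after Dec 12, 2020 is Jan 1, 2021.
The last day of the waiting period: Jan 1, 2021 + 5 days = Jan 6, 2021.
The date on which the withholding of payment becomes due: 25 calendar days after Jan 6, 2021 is Jan 31, 2021. That falls on a Sunday, so it rolls to the next business day, Monday, Feb 1, 2021.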